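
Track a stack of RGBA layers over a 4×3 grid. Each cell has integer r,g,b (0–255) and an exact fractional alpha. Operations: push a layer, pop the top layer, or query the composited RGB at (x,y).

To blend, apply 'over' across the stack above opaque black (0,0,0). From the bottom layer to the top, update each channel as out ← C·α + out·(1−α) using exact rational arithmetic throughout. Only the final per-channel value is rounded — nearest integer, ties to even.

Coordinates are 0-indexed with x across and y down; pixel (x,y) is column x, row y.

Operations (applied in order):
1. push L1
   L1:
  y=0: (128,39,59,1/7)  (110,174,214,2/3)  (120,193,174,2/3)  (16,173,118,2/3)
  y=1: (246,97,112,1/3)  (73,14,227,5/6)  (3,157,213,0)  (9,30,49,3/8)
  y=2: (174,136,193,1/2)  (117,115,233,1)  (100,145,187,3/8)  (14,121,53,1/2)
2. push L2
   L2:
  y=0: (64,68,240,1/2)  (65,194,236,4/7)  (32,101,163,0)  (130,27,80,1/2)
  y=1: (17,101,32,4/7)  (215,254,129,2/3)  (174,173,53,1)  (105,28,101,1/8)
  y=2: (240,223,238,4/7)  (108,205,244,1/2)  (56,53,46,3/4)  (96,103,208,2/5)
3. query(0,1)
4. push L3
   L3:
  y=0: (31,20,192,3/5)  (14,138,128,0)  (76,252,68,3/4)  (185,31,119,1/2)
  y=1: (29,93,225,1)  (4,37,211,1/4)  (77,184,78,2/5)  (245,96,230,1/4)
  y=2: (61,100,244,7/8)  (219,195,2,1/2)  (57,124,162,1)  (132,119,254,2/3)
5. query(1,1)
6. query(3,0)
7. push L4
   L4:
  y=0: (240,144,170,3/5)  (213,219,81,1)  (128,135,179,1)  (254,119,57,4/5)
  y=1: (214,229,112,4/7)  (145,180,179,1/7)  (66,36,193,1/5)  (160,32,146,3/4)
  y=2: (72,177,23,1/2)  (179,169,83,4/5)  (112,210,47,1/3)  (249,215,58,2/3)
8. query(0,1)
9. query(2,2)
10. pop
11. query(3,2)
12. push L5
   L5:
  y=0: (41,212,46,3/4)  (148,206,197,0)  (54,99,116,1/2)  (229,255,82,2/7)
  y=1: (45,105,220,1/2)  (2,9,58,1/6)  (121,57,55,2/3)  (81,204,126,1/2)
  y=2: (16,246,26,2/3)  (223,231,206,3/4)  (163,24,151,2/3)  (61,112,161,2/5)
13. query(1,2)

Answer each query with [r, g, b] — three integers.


(0,1) stack=L1,L2; from [0,0,0]:
L1 α=1/3: [82, 97/3, 112/3]
L2 α=4/7: [314/7, 501/7, 240/7]
= [45, 72, 34]

(1,1) stack=L1,L2,L3; from [0,0,0]:
after L1 α=5/6: [365/6, 35/3, 1135/6]
after L2 α=2/3: [2945/18, 1559/9, 2683/18]
after L3 α=1/4: [2969/24, 835/6, 3949/24]
= [124, 139, 165]

(3,0) stack=L1,L2,L3; from [0,0,0]:
L1 α=2/3: [32/3, 346/3, 236/3]
L2 α=1/2: [211/3, 427/6, 238/3]
L3 α=1/2: [383/3, 613/12, 595/6]
= [128, 51, 99]

(0,1) stack=L1,L2,L3,L4; from [0,0,0]:
+L1 (α=1/3) → [82, 97/3, 112/3]
+L2 (α=4/7) → [314/7, 501/7, 240/7]
+L3 (α=1) → [29, 93, 225]
+L4 (α=4/7) → [943/7, 1195/7, 1123/7]
→ [135, 171, 160]

query (2,2) [L1,L2,L3,L4] — begin 0,0,0
L1 α=3/8: [75/2, 435/8, 561/8]
L2 α=3/4: [411/8, 1707/32, 1665/32]
L3 α=1: [57, 124, 162]
L4 α=1/3: [226/3, 458/3, 371/3]
→ [75, 153, 124]

(3,2) stack=L1,L2,L3; from [0,0,0]:
+L1 (α=1/2) → [7, 121/2, 53/2]
+L2 (α=2/5) → [213/5, 155/2, 991/10]
+L3 (α=2/3) → [511/5, 631/6, 6071/30]
→ [102, 105, 202]

(1,2) stack=L1,L2,L3,L5; from [0,0,0]:
+L1 (α=1) → [117, 115, 233]
+L2 (α=1/2) → [225/2, 160, 477/2]
+L3 (α=1/2) → [663/4, 355/2, 481/4]
+L5 (α=3/4) → [3339/16, 1741/8, 2953/16]
→ [209, 218, 185]


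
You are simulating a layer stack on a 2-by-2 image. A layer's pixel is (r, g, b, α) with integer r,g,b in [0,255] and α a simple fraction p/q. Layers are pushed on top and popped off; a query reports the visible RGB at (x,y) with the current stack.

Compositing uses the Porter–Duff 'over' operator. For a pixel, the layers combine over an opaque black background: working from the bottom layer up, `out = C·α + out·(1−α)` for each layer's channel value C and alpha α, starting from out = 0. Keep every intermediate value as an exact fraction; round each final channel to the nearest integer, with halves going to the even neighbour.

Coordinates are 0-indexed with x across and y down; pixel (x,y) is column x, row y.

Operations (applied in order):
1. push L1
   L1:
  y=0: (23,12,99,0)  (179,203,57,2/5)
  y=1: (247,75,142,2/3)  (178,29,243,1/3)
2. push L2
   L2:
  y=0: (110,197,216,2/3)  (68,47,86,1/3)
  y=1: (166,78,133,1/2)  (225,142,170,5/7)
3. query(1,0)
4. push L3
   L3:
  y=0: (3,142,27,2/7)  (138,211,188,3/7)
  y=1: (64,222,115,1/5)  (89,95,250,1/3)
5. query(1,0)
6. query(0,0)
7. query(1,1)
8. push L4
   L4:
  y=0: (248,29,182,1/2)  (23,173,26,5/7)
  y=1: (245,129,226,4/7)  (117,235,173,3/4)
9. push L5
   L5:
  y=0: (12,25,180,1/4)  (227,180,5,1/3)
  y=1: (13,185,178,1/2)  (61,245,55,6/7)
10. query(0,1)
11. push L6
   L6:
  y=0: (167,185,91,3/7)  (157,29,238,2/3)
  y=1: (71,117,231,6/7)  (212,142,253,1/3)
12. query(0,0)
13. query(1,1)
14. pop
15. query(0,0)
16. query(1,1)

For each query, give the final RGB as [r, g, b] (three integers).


query (1,0) [L1,L2] — begin 0,0,0
after L1 α=2/5: [358/5, 406/5, 114/5]
after L2 α=1/3: [352/5, 349/5, 658/15]
rounded: [70, 70, 44]

(1,0) stack=L1,L2,L3; from [0,0,0]:
L1 α=2/5: [358/5, 406/5, 114/5]
L2 α=1/3: [352/5, 349/5, 658/15]
L3 α=3/7: [3478/35, 4561/35, 11092/105]
→ [99, 130, 106]

at x=0,y=0 over L1,L2,L3:
+L1 (α=0) → [0, 0, 0]
+L2 (α=2/3) → [220/3, 394/3, 144]
+L3 (α=2/7) → [1118/21, 2822/21, 774/7]
rounded: [53, 134, 111]

(1,1) stack=L1,L2,L3; from [0,0,0]:
after L1 α=1/3: [178/3, 29/3, 81]
after L2 α=5/7: [533/3, 2188/21, 1012/7]
after L3 α=1/3: [1333/9, 6371/63, 1258/7]
rounded: [148, 101, 180]

(0,1) stack=L1,L2,L3,L4,L5; from [0,0,0]:
L1 α=2/3: [494/3, 50, 284/3]
L2 α=1/2: [496/3, 64, 683/6]
L3 α=1/5: [2176/15, 478/5, 1711/15]
L4 α=4/7: [7076/35, 4014/35, 6231/35]
L5 α=1/2: [7531/70, 10489/70, 12461/70]
rounded: [108, 150, 178]

query (0,0) [L1,L2,L3,L4,L5,L6] — begin 0,0,0
L1 α=0: [0, 0, 0]
L2 α=2/3: [220/3, 394/3, 144]
L3 α=2/7: [1118/21, 2822/21, 774/7]
L4 α=1/2: [3163/21, 3431/42, 1024/7]
L5 α=1/4: [3247/28, 3781/56, 1083/7]
L6 α=3/7: [6754/49, 11551/98, 6243/49]
rounded: [138, 118, 127]

query (1,1) [L1,L2,L3,L4,L5,L6] — begin 0,0,0
+L1 (α=1/3) → [178/3, 29/3, 81]
+L2 (α=5/7) → [533/3, 2188/21, 1012/7]
+L3 (α=1/3) → [1333/9, 6371/63, 1258/7]
+L4 (α=3/4) → [1123/9, 25393/126, 4891/28]
+L5 (α=6/7) → [631/9, 210613/882, 14131/196]
+L6 (α=1/3) → [3170/27, 273235/1323, 12975/98]
= [117, 207, 132]

(0,0) stack=L1,L2,L3,L4,L5; from [0,0,0]:
after L1 α=0: [0, 0, 0]
after L2 α=2/3: [220/3, 394/3, 144]
after L3 α=2/7: [1118/21, 2822/21, 774/7]
after L4 α=1/2: [3163/21, 3431/42, 1024/7]
after L5 α=1/4: [3247/28, 3781/56, 1083/7]
= [116, 68, 155]

at x=1,y=1 over L1,L2,L3,L4,L5:
+L1 (α=1/3) → [178/3, 29/3, 81]
+L2 (α=5/7) → [533/3, 2188/21, 1012/7]
+L3 (α=1/3) → [1333/9, 6371/63, 1258/7]
+L4 (α=3/4) → [1123/9, 25393/126, 4891/28]
+L5 (α=6/7) → [631/9, 210613/882, 14131/196]
= [70, 239, 72]


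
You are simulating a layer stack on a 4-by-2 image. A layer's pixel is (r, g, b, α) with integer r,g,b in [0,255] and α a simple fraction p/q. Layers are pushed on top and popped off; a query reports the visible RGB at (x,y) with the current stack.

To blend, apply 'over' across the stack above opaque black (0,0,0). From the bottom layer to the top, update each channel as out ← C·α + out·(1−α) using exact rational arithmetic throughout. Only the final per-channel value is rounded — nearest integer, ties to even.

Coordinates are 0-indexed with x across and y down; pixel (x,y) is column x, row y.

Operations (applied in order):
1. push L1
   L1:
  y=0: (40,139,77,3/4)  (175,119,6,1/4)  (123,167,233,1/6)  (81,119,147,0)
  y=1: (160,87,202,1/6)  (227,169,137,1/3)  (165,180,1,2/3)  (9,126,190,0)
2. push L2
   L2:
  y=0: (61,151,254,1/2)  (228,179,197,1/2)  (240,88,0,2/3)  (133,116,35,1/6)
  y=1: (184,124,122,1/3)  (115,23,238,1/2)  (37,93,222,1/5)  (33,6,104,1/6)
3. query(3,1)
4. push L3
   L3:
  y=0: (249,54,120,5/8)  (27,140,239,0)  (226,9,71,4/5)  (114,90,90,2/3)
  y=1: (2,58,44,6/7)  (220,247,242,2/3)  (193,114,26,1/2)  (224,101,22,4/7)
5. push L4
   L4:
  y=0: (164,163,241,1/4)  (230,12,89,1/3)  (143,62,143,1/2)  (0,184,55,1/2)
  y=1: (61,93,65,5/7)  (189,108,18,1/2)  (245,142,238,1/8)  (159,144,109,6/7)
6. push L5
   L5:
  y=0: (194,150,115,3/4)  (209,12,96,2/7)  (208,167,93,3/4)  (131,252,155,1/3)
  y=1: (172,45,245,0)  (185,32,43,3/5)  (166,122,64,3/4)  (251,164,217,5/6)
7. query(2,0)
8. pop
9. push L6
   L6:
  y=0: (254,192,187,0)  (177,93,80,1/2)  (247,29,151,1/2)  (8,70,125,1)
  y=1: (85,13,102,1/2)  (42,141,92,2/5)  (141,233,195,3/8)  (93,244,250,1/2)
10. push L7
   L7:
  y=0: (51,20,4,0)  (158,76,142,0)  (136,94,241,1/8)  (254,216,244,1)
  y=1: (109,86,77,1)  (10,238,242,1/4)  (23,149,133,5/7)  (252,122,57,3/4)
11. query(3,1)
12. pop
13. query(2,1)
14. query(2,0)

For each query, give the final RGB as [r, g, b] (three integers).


(3,1) stack=L1,L2; from [0,0,0]:
L1 α=0: [0, 0, 0]
L2 α=1/6: [11/2, 1, 52/3]
rounded: [6, 1, 17]

(2,0) stack=L1,L2,L3,L4,L5; from [0,0,0]:
after L1 α=1/6: [41/2, 167/6, 233/6]
after L2 α=2/3: [1001/6, 1223/18, 233/18]
after L3 α=4/5: [1285/6, 1871/90, 1069/18]
after L4 α=1/2: [2143/12, 7451/180, 3643/36]
after L5 α=3/4: [9631/48, 97631/720, 13687/144]
= [201, 136, 95]

query (3,1) [L1,L2,L3,L4,L6,L7] — begin 0,0,0
L1 α=0: [0, 0, 0]
L2 α=1/6: [11/2, 1, 52/3]
L3 α=4/7: [1825/14, 407/7, 20]
L4 α=6/7: [15181/98, 6455/49, 674/7]
L6 α=1/2: [24295/196, 18411/98, 1212/7]
L7 α=3/4: [172471/784, 54279/392, 2409/28]
= [220, 138, 86]

(2,1) stack=L1,L2,L3,L4,L6; from [0,0,0]:
+L1 (α=2/3) → [110, 120, 2/3]
+L2 (α=1/5) → [477/5, 573/5, 674/15]
+L3 (α=1/2) → [721/5, 1143/10, 532/15]
+L4 (α=1/8) → [784/5, 9421/80, 3647/60]
+L6 (α=3/8) → [1207/8, 20605/128, 10667/96]
rounded: [151, 161, 111]

(2,0) stack=L1,L2,L3,L4,L6; from [0,0,0]:
L1 α=1/6: [41/2, 167/6, 233/6]
L2 α=2/3: [1001/6, 1223/18, 233/18]
L3 α=4/5: [1285/6, 1871/90, 1069/18]
L4 α=1/2: [2143/12, 7451/180, 3643/36]
L6 α=1/2: [5107/24, 12671/360, 9079/72]
rounded: [213, 35, 126]


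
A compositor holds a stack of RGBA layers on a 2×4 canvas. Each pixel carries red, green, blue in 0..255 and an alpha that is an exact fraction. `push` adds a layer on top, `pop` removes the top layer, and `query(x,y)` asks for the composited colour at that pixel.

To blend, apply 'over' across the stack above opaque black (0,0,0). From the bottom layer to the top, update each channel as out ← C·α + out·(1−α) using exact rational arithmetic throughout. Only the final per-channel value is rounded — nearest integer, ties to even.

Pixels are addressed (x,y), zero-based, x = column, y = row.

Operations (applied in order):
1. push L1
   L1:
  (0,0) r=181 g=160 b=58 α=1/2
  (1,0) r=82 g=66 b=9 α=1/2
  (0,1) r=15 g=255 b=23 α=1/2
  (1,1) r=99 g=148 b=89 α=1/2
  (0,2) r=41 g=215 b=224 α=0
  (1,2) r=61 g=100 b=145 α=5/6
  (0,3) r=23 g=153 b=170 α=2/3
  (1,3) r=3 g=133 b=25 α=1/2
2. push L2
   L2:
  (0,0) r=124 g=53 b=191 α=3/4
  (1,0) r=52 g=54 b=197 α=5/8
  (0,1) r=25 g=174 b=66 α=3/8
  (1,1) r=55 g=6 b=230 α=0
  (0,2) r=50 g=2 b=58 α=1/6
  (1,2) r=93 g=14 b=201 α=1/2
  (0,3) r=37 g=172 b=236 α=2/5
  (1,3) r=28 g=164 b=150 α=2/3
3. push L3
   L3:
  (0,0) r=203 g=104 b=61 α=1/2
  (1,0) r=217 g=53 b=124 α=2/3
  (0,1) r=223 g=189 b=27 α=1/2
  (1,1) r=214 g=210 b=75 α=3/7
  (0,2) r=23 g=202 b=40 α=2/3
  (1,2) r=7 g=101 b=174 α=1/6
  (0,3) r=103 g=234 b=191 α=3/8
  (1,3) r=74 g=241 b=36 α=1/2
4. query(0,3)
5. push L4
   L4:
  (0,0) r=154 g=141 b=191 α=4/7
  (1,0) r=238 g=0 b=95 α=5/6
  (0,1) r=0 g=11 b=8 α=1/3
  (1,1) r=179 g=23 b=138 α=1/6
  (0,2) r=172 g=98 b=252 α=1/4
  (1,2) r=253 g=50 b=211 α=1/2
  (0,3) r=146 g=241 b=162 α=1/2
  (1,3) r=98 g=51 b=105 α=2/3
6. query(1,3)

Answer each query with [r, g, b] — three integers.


(0,3) stack=L1,L2,L3; from [0,0,0]:
+L1 (α=2/3) → [46/3, 102, 340/3]
+L2 (α=2/5) → [24, 130, 812/5]
+L3 (α=3/8) → [429/8, 169, 1385/8]
= [54, 169, 173]

query (1,3) [L1,L2,L3,L4] — begin 0,0,0
L1 α=1/2: [3/2, 133/2, 25/2]
L2 α=2/3: [115/6, 263/2, 625/6]
L3 α=1/2: [559/12, 745/4, 841/12]
L4 α=2/3: [2911/36, 1153/12, 3361/36]
= [81, 96, 93]


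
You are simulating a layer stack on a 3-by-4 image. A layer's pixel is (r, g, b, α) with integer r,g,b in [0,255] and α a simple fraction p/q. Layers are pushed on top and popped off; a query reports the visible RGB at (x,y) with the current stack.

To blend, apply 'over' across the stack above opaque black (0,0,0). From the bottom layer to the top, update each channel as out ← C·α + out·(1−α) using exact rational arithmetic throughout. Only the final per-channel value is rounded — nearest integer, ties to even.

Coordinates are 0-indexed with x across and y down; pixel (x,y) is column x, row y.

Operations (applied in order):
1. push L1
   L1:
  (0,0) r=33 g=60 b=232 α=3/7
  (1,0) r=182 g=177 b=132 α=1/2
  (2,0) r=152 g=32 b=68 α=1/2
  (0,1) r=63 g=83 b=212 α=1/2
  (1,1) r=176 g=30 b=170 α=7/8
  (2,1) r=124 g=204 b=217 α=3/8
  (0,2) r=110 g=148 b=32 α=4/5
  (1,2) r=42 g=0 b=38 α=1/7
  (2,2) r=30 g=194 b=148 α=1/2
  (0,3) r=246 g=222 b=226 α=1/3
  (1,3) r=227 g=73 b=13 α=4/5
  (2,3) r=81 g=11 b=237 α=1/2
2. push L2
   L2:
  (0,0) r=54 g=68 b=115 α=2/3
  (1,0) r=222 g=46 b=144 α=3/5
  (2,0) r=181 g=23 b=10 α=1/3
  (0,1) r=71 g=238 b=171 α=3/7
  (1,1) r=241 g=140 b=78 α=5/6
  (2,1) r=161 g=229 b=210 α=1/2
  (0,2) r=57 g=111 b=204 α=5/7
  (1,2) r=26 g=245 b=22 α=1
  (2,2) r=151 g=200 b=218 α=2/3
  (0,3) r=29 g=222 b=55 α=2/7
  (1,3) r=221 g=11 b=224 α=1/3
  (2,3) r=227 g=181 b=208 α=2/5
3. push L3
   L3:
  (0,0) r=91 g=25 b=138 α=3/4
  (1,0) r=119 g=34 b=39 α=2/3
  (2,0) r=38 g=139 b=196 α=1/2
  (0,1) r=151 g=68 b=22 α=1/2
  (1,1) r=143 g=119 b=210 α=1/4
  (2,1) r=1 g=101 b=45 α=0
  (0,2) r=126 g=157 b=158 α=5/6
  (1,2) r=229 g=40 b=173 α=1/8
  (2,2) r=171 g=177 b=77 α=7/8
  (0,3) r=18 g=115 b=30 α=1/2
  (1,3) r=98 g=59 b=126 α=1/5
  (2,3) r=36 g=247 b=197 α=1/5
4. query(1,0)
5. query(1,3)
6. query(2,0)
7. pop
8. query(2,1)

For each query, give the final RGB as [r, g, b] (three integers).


(1,0) stack=L1,L2,L3; from [0,0,0]:
L1 α=1/2: [91, 177/2, 66]
L2 α=3/5: [848/5, 63, 564/5]
L3 α=2/3: [2038/15, 131/3, 318/5]
= [136, 44, 64]

at x=1,y=3 over L1,L2,L3:
+L1 (α=4/5) → [908/5, 292/5, 52/5]
+L2 (α=1/3) → [2921/15, 213/5, 408/5]
+L3 (α=1/5) → [13154/75, 1147/25, 2262/25]
= [175, 46, 90]

(2,0) stack=L1,L2,L3; from [0,0,0]:
after L1 α=1/2: [76, 16, 34]
after L2 α=1/3: [111, 55/3, 26]
after L3 α=1/2: [149/2, 236/3, 111]
rounded: [74, 79, 111]

(2,1) stack=L1,L2; from [0,0,0]:
+L1 (α=3/8) → [93/2, 153/2, 651/8]
+L2 (α=1/2) → [415/4, 611/4, 2331/16]
= [104, 153, 146]


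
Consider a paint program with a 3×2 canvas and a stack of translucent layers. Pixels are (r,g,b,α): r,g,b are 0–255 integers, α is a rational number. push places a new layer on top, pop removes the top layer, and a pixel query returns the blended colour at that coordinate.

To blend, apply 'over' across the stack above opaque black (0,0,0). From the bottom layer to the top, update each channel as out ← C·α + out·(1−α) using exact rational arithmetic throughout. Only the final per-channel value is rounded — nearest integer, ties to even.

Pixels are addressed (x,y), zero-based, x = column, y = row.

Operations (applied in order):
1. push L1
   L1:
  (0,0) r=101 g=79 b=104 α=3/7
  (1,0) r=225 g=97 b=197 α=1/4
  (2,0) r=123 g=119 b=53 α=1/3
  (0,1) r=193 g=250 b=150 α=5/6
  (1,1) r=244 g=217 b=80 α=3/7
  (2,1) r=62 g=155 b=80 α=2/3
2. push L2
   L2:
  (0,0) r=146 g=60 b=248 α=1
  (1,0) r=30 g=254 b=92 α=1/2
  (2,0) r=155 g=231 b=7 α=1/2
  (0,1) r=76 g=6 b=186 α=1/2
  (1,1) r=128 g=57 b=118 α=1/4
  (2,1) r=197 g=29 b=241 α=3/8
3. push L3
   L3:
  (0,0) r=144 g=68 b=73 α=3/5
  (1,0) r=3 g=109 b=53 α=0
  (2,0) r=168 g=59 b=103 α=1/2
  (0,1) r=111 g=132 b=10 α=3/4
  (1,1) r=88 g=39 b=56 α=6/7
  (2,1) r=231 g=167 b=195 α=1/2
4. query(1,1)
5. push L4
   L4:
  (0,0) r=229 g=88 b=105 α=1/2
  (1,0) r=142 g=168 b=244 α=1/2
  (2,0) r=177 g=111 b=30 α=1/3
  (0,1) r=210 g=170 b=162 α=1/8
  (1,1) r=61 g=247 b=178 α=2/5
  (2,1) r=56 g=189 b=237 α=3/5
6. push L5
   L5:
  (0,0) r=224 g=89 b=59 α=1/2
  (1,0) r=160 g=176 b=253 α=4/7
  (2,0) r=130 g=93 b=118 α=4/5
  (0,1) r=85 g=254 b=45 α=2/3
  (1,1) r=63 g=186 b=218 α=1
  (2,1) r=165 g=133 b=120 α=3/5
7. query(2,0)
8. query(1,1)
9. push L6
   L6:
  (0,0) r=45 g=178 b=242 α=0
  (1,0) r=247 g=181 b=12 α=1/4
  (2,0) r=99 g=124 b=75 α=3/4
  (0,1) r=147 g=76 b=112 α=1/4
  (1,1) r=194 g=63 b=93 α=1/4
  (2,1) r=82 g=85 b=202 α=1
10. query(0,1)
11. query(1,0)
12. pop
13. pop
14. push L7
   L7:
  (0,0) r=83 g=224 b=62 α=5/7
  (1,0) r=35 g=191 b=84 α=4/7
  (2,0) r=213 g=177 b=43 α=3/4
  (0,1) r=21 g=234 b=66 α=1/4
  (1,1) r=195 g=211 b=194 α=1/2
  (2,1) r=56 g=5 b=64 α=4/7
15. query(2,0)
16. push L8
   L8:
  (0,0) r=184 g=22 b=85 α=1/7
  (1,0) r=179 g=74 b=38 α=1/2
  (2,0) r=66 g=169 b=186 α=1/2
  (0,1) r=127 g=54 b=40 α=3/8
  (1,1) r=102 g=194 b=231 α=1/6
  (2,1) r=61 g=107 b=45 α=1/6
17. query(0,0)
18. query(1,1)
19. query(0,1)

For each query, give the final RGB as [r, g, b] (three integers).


(1,1) stack=L1,L2,L3; from [0,0,0]:
+L1 (α=3/7) → [732/7, 93, 240/7]
+L2 (α=1/4) → [773/7, 84, 773/14]
+L3 (α=6/7) → [4469/49, 318/7, 5477/98]
rounded: [91, 45, 56]

at x=2,y=0 over L1,L2,L3,L4,L5:
L1 α=1/3: [41, 119/3, 53/3]
L2 α=1/2: [98, 406/3, 37/3]
L3 α=1/2: [133, 583/6, 173/3]
L4 α=1/3: [443/3, 916/9, 436/9]
L5 α=4/5: [2003/15, 4264/45, 4684/45]
= [134, 95, 104]

(1,1) stack=L1,L2,L3,L4,L5; from [0,0,0]:
+L1 (α=3/7) → [732/7, 93, 240/7]
+L2 (α=1/4) → [773/7, 84, 773/14]
+L3 (α=6/7) → [4469/49, 318/7, 5477/98]
+L4 (α=2/5) → [3877/49, 4412/35, 51319/490]
+L5 (α=1) → [63, 186, 218]
→ [63, 186, 218]

query (0,1) [L1,L2,L3,L4,L5,L6] — begin 0,0,0
+L1 (α=5/6) → [965/6, 625/3, 125]
+L2 (α=1/2) → [1421/12, 643/6, 311/2]
+L3 (α=3/4) → [5417/48, 3019/24, 371/8]
+L4 (α=1/8) → [47999/384, 25213/192, 3893/64]
+L5 (α=2/3) → [113279/1152, 122749/576, 9653/192]
+L6 (α=1/4) → [169727/1536, 137341/768, 16821/256]
rounded: [110, 179, 66]

(1,0) stack=L1,L2,L3,L4,L5,L6; from [0,0,0]:
L1 α=1/4: [225/4, 97/4, 197/4]
L2 α=1/2: [345/8, 1113/8, 565/8]
L3 α=0: [345/8, 1113/8, 565/8]
L4 α=1/2: [1481/16, 2457/16, 2517/16]
L5 α=4/7: [14683/112, 18635/112, 23743/112]
L6 α=1/4: [71713/448, 76177/448, 72573/448]
rounded: [160, 170, 162]

at x=2,y=0 over L1,L2,L3,L4,L7:
+L1 (α=1/3) → [41, 119/3, 53/3]
+L2 (α=1/2) → [98, 406/3, 37/3]
+L3 (α=1/2) → [133, 583/6, 173/3]
+L4 (α=1/3) → [443/3, 916/9, 436/9]
+L7 (α=3/4) → [590/3, 5695/36, 1597/36]
rounded: [197, 158, 44]

at x=0,y=0 over L1,L2,L3,L4,L7,L8:
+L1 (α=3/7) → [303/7, 237/7, 312/7]
+L2 (α=1) → [146, 60, 248]
+L3 (α=3/5) → [724/5, 324/5, 143]
+L4 (α=1/2) → [1869/10, 382/5, 124]
+L7 (α=5/7) → [3944/35, 6364/35, 558/7]
+L8 (α=1/7) → [30104/245, 38954/245, 3943/49]
= [123, 159, 80]

(1,1) stack=L1,L2,L3,L4,L7,L8; from [0,0,0]:
+L1 (α=3/7) → [732/7, 93, 240/7]
+L2 (α=1/4) → [773/7, 84, 773/14]
+L3 (α=6/7) → [4469/49, 318/7, 5477/98]
+L4 (α=2/5) → [3877/49, 4412/35, 51319/490]
+L7 (α=1/2) → [6716/49, 11797/70, 146379/980]
+L8 (α=1/6) → [19289/147, 14513/84, 63885/392]
rounded: [131, 173, 163]

at x=0,y=1 over L1,L2,L3,L4,L7,L8:
L1 α=5/6: [965/6, 625/3, 125]
L2 α=1/2: [1421/12, 643/6, 311/2]
L3 α=3/4: [5417/48, 3019/24, 371/8]
L4 α=1/8: [47999/384, 25213/192, 3893/64]
L7 α=1/4: [50687/512, 40189/256, 15903/256]
L8 α=3/8: [448507/4096, 242417/2048, 110235/2048]
rounded: [109, 118, 54]


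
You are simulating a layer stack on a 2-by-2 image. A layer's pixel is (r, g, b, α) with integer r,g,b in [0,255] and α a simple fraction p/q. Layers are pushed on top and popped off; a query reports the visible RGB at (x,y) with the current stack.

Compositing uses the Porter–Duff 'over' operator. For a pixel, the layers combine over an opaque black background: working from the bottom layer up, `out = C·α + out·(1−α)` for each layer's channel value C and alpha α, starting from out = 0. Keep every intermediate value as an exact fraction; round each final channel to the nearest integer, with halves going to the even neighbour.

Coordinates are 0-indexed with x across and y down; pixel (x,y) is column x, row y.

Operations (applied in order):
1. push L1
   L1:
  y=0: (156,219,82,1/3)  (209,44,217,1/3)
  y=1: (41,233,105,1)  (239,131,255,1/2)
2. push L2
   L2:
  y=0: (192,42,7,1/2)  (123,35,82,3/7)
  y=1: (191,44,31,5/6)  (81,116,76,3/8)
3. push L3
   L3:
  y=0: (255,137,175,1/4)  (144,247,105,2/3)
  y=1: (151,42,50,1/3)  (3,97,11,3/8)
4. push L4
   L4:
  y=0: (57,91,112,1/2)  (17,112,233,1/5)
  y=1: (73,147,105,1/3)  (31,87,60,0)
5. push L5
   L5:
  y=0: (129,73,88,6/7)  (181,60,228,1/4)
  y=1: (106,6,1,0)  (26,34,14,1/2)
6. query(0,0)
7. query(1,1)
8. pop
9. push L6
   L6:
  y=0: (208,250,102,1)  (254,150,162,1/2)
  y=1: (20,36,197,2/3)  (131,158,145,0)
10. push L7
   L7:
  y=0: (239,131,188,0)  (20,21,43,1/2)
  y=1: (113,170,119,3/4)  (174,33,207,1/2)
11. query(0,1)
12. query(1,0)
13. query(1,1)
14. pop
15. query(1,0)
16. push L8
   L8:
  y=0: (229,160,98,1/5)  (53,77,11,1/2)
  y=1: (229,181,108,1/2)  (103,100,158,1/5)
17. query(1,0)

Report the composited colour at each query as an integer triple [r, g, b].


at x=0,y=0 over L1,L2,L3,L4,L5:
+L1 (α=1/3) → [52, 73, 82/3]
+L2 (α=1/2) → [122, 115/2, 103/6]
+L3 (α=1/4) → [621/4, 619/8, 453/8]
+L4 (α=1/2) → [849/8, 1347/16, 1349/16]
+L5 (α=6/7) → [7041/56, 8355/112, 9797/112]
rounded: [126, 75, 87]

(1,1) stack=L1,L2,L3,L4,L5; from [0,0,0]:
L1 α=1/2: [239/2, 131/2, 255/2]
L2 α=3/8: [1681/16, 1351/16, 1731/16]
L3 α=3/8: [8549/128, 11411/128, 9183/128]
L4 α=0: [8549/128, 11411/128, 9183/128]
L5 α=1/2: [11877/256, 15763/256, 10975/256]
rounded: [46, 62, 43]

at x=0,y=1 over L1,L2,L3,L4,L6,L7:
+L1 (α=1) → [41, 233, 105]
+L2 (α=5/6) → [166, 151/2, 130/3]
+L3 (α=1/3) → [161, 193/3, 410/9]
+L4 (α=1/3) → [395/3, 827/9, 1765/27]
+L6 (α=2/3) → [515/9, 1475/27, 12403/81]
+L7 (α=3/4) → [1783/18, 15245/108, 10330/81]
→ [99, 141, 128]

(1,0) stack=L1,L2,L3,L4,L6,L7; from [0,0,0]:
L1 α=1/3: [209/3, 44/3, 217/3]
L2 α=3/7: [1943/21, 491/21, 1606/21]
L3 α=2/3: [7991/63, 10865/63, 6016/63]
L4 α=1/5: [6607/63, 50516/315, 38743/315]
L6 α=1/2: [22609/126, 48883/315, 89773/630]
L7 α=1/2: [25129/252, 27749/315, 116863/1260]
→ [100, 88, 93]

(1,1) stack=L1,L2,L3,L4,L6,L7; from [0,0,0]:
+L1 (α=1/2) → [239/2, 131/2, 255/2]
+L2 (α=3/8) → [1681/16, 1351/16, 1731/16]
+L3 (α=3/8) → [8549/128, 11411/128, 9183/128]
+L4 (α=0) → [8549/128, 11411/128, 9183/128]
+L6 (α=0) → [8549/128, 11411/128, 9183/128]
+L7 (α=1/2) → [30821/256, 15635/256, 35679/256]
= [120, 61, 139]

at x=1,y=0 over L1,L2,L3,L4,L6:
+L1 (α=1/3) → [209/3, 44/3, 217/3]
+L2 (α=3/7) → [1943/21, 491/21, 1606/21]
+L3 (α=2/3) → [7991/63, 10865/63, 6016/63]
+L4 (α=1/5) → [6607/63, 50516/315, 38743/315]
+L6 (α=1/2) → [22609/126, 48883/315, 89773/630]
→ [179, 155, 142]

at x=1,y=0 over L1,L2,L3,L4,L6,L8:
L1 α=1/3: [209/3, 44/3, 217/3]
L2 α=3/7: [1943/21, 491/21, 1606/21]
L3 α=2/3: [7991/63, 10865/63, 6016/63]
L4 α=1/5: [6607/63, 50516/315, 38743/315]
L6 α=1/2: [22609/126, 48883/315, 89773/630]
L8 α=1/2: [29287/252, 36569/315, 96703/1260]
rounded: [116, 116, 77]


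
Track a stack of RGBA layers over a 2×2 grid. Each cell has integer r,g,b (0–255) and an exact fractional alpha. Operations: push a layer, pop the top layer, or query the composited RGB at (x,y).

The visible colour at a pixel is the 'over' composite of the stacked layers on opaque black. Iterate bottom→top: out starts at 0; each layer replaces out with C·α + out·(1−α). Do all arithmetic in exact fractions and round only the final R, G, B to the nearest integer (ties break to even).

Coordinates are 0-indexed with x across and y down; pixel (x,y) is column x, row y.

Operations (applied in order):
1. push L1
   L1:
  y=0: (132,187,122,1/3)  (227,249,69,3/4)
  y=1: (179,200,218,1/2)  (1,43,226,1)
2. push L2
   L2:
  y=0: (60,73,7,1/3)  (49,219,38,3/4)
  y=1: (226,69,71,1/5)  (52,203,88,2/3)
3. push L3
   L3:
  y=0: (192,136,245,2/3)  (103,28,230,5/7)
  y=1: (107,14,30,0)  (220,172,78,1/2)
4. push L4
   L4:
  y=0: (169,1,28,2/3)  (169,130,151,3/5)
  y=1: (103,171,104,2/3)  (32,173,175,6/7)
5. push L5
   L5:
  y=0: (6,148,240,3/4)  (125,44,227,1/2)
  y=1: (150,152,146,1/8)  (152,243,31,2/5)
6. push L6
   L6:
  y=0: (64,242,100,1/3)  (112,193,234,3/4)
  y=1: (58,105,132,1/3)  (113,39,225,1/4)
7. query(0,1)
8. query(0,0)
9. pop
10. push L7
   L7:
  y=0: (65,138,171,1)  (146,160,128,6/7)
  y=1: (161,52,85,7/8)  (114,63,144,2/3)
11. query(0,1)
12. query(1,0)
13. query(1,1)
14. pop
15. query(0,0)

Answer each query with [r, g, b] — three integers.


(0,1) stack=L1,L2,L3,L4,L5,L6; from [0,0,0]:
L1 α=1/2: [179/2, 100, 109]
L2 α=1/5: [584/5, 469/5, 507/5]
L3 α=0: [584/5, 469/5, 507/5]
L4 α=2/3: [538/5, 2179/15, 1547/15]
L5 α=1/8: [1129/10, 17533/120, 13019/120]
L6 α=1/3: [473/5, 23833/180, 20939/180]
→ [95, 132, 116]

(0,0) stack=L1,L2,L3,L4,L5,L6; from [0,0,0]:
L1 α=1/3: [44, 187/3, 122/3]
L2 α=1/3: [148/3, 593/9, 265/9]
L3 α=2/3: [1300/9, 3041/27, 4675/27]
L4 α=2/3: [4342/27, 3095/81, 6187/81]
L5 α=3/4: [1207/27, 39059/324, 64507/324]
L6 α=1/3: [4142/81, 78263/486, 80707/486]
= [51, 161, 166]

query (0,1) [L1,L2,L3,L4,L5,L7] — begin 0,0,0
+L1 (α=1/2) → [179/2, 100, 109]
+L2 (α=1/5) → [584/5, 469/5, 507/5]
+L3 (α=0) → [584/5, 469/5, 507/5]
+L4 (α=2/3) → [538/5, 2179/15, 1547/15]
+L5 (α=1/8) → [1129/10, 17533/120, 13019/120]
+L7 (α=7/8) → [12399/80, 61213/960, 84419/960]
→ [155, 64, 88]

query (1,0) [L1,L2,L3,L4,L5,L7] — begin 0,0,0
after L1 α=3/4: [681/4, 747/4, 207/4]
after L2 α=3/4: [1269/16, 3375/16, 663/16]
after L3 α=5/7: [5389/56, 4495/56, 1409/8]
after L4 α=3/5: [3917/28, 3083/28, 3221/20]
after L5 α=1/2: [7417/56, 4315/56, 7761/40]
after L7 α=6/7: [56473/392, 58075/392, 38481/280]
rounded: [144, 148, 137]

query (1,1) [L1,L2,L3,L4,L5,L7] — begin 0,0,0
+L1 (α=1) → [1, 43, 226]
+L2 (α=2/3) → [35, 449/3, 134]
+L3 (α=1/2) → [255/2, 965/6, 106]
+L4 (α=6/7) → [639/14, 7193/42, 1156/7]
+L5 (α=2/5) → [6173/70, 13997/70, 3902/35]
+L7 (α=2/3) → [22133/210, 22817/210, 13982/105]
rounded: [105, 109, 133]

query (0,0) [L1,L2,L3,L4,L5] — begin 0,0,0
L1 α=1/3: [44, 187/3, 122/3]
L2 α=1/3: [148/3, 593/9, 265/9]
L3 α=2/3: [1300/9, 3041/27, 4675/27]
L4 α=2/3: [4342/27, 3095/81, 6187/81]
L5 α=3/4: [1207/27, 39059/324, 64507/324]
→ [45, 121, 199]


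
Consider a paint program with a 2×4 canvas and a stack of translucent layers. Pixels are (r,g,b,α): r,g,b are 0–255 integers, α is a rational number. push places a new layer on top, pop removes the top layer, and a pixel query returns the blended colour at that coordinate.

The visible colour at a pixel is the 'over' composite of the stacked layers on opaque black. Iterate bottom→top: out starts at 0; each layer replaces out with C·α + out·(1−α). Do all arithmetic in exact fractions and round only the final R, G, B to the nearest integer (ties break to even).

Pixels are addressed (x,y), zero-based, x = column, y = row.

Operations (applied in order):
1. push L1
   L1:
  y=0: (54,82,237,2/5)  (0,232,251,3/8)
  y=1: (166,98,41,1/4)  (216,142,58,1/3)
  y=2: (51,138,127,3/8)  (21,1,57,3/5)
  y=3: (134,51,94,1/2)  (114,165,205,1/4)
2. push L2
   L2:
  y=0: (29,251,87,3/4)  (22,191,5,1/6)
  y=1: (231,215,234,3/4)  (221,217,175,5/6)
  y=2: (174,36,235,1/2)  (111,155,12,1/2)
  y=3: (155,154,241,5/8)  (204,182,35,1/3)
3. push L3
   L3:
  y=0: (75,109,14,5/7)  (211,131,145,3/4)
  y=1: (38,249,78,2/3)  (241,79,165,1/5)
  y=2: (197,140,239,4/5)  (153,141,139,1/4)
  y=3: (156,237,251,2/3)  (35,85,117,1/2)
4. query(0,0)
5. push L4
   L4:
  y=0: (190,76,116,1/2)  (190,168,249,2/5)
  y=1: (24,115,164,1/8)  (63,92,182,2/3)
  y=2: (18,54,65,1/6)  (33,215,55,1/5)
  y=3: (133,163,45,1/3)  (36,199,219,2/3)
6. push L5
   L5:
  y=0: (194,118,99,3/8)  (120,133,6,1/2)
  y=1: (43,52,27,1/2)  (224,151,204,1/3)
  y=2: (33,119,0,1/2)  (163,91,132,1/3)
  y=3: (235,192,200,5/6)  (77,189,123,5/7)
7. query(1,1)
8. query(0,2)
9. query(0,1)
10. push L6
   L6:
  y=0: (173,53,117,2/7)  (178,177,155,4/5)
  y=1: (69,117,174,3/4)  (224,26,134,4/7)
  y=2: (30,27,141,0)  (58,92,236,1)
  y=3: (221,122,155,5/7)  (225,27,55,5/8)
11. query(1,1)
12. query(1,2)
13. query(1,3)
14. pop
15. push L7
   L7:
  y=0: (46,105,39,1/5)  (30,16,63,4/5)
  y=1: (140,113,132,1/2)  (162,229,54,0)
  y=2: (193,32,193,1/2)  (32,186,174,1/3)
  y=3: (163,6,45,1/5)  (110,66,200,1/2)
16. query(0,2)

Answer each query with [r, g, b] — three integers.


query (0,0) [L1,L2,L3] — begin 0,0,0
L1 α=2/5: [108/5, 164/5, 474/5]
L2 α=3/4: [543/20, 3929/20, 1779/20]
L3 α=5/7: [4293/70, 9379/70, 2479/70]
rounded: [61, 134, 35]

query (1,1) [L1,L2,L3,L4,L5] — begin 0,0,0
L1 α=1/3: [72, 142/3, 58/3]
L2 α=5/6: [1177/6, 3397/18, 2683/18]
L3 α=1/5: [3077/15, 1501/9, 6851/45]
L4 α=2/3: [4967/45, 3157/27, 23231/135]
L5 α=1/3: [20014/135, 10391/81, 74002/405]
= [148, 128, 183]

query (0,2) [L1,L2,L3,L4,L5] — begin 0,0,0
after L1 α=3/8: [153/8, 207/4, 381/8]
after L2 α=1/2: [1545/16, 351/8, 2261/16]
after L3 α=4/5: [14153/80, 4831/40, 17557/80]
after L4 α=1/6: [14441/96, 5263/48, 6199/32]
after L5 α=1/2: [17609/192, 10975/96, 6199/64]
= [92, 114, 97]

query (0,1) [L1,L2,L3,L4,L5] — begin 0,0,0
L1 α=1/4: [83/2, 49/2, 41/4]
L2 α=3/4: [1469/8, 1339/8, 2849/16]
L3 α=2/3: [2077/24, 5323/24, 5345/48]
L4 α=1/8: [15115/192, 40021/192, 45287/384]
L5 α=1/2: [23371/384, 50005/384, 55655/768]
→ [61, 130, 72]

(1,1) stack=L1,L2,L3,L4,L5,L6; from [0,0,0]:
+L1 (α=1/3) → [72, 142/3, 58/3]
+L2 (α=5/6) → [1177/6, 3397/18, 2683/18]
+L3 (α=1/5) → [3077/15, 1501/9, 6851/45]
+L4 (α=2/3) → [4967/45, 3157/27, 23231/135]
+L5 (α=1/3) → [20014/135, 10391/81, 74002/405]
+L6 (α=4/7) → [60334/315, 13199/189, 146362/945]
rounded: [192, 70, 155]

at x=1,y=2 over L1,L2,L3,L4,L5,L6:
+L1 (α=3/5) → [63/5, 3/5, 171/5]
+L2 (α=1/2) → [309/5, 389/5, 231/10]
+L3 (α=1/4) → [423/5, 468/5, 2083/40]
+L4 (α=1/5) → [1857/25, 2947/25, 2633/50]
+L5 (α=1/3) → [7789/75, 2723/25, 5933/75]
+L6 (α=1) → [58, 92, 236]
rounded: [58, 92, 236]

query (1,3) [L1,L2,L3,L4,L5,L6] — begin 0,0,0
+L1 (α=1/4) → [57/2, 165/4, 205/4]
+L2 (α=1/3) → [87, 529/6, 275/6]
+L3 (α=1/2) → [61, 1039/12, 977/12]
+L4 (α=2/3) → [133/3, 5815/36, 6233/36]
+L5 (α=5/7) → [203/3, 22825/126, 17303/126]
+L6 (α=5/8) → [166, 28495/336, 28853/336]
rounded: [166, 85, 86]

at x=0,y=2 over L1,L2,L3,L4,L5,L7:
after L1 α=3/8: [153/8, 207/4, 381/8]
after L2 α=1/2: [1545/16, 351/8, 2261/16]
after L3 α=4/5: [14153/80, 4831/40, 17557/80]
after L4 α=1/6: [14441/96, 5263/48, 6199/32]
after L5 α=1/2: [17609/192, 10975/96, 6199/64]
after L7 α=1/2: [54665/384, 14047/192, 18551/128]
= [142, 73, 145]


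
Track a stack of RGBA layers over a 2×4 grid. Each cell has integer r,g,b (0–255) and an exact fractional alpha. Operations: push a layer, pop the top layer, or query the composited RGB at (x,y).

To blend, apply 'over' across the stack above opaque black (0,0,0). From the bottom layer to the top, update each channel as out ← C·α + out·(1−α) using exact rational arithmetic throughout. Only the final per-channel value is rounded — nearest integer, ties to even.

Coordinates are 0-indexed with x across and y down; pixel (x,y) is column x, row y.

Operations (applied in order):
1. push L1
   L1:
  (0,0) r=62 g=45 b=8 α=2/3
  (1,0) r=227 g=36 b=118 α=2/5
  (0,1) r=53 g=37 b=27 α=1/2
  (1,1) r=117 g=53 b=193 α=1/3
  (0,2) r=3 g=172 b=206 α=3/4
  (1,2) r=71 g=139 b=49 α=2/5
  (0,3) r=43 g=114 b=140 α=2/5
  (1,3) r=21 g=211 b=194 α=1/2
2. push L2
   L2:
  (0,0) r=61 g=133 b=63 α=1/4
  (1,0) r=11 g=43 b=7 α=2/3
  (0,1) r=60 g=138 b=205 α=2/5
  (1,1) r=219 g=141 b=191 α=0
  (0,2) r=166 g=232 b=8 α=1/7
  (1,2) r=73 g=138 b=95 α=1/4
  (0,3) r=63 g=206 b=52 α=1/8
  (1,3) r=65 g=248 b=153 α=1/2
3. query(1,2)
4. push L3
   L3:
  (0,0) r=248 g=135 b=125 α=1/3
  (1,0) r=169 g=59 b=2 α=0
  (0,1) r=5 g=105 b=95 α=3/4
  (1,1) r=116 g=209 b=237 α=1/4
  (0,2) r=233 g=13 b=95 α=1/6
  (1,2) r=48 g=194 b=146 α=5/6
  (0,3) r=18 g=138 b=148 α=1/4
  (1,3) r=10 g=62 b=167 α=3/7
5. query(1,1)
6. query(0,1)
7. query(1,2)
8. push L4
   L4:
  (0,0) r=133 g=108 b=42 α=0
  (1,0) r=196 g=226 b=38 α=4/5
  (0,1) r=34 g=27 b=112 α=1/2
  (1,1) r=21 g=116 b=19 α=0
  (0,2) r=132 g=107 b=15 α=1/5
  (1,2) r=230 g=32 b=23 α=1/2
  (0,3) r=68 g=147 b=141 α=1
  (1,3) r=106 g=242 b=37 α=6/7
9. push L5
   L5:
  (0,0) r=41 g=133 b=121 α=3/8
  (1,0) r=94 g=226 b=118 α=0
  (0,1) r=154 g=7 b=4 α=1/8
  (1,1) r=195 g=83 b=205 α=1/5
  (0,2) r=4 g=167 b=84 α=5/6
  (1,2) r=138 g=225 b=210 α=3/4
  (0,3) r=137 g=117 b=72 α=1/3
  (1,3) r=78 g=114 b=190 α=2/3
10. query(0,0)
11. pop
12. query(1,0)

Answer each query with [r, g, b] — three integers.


query (1,2) [L1,L2] — begin 0,0,0
+L1 (α=2/5) → [142/5, 278/5, 98/5]
+L2 (α=1/4) → [791/20, 381/5, 769/20]
→ [40, 76, 38]

(1,1) stack=L1,L2,L3; from [0,0,0]:
after L1 α=1/3: [39, 53/3, 193/3]
after L2 α=0: [39, 53/3, 193/3]
after L3 α=1/4: [233/4, 131/2, 215/2]
→ [58, 66, 108]

at x=0,y=1 over L1,L2,L3:
+L1 (α=1/2) → [53/2, 37/2, 27/2]
+L2 (α=2/5) → [399/10, 663/10, 901/10]
+L3 (α=3/4) → [549/40, 3813/40, 3751/40]
rounded: [14, 95, 94]

query (1,2) [L1,L2,L3] — begin 0,0,0
+L1 (α=2/5) → [142/5, 278/5, 98/5]
+L2 (α=1/4) → [791/20, 381/5, 769/20]
+L3 (α=5/6) → [5591/120, 5231/30, 5123/40]
rounded: [47, 174, 128]

query (0,0) [L1,L2,L3,L4,L5] — begin 0,0,0
after L1 α=2/3: [124/3, 30, 16/3]
after L2 α=1/4: [185/4, 223/4, 79/4]
after L3 α=1/3: [227/2, 493/6, 329/6]
after L4 α=0: [227/2, 493/6, 329/6]
after L5 α=3/8: [1381/16, 4859/48, 3823/48]
= [86, 101, 80]

(1,0) stack=L1,L2,L3,L4; from [0,0,0]:
after L1 α=2/5: [454/5, 72/5, 236/5]
after L2 α=2/3: [188/5, 502/15, 102/5]
after L3 α=0: [188/5, 502/15, 102/5]
after L4 α=4/5: [4108/25, 14062/75, 862/25]
rounded: [164, 187, 34]


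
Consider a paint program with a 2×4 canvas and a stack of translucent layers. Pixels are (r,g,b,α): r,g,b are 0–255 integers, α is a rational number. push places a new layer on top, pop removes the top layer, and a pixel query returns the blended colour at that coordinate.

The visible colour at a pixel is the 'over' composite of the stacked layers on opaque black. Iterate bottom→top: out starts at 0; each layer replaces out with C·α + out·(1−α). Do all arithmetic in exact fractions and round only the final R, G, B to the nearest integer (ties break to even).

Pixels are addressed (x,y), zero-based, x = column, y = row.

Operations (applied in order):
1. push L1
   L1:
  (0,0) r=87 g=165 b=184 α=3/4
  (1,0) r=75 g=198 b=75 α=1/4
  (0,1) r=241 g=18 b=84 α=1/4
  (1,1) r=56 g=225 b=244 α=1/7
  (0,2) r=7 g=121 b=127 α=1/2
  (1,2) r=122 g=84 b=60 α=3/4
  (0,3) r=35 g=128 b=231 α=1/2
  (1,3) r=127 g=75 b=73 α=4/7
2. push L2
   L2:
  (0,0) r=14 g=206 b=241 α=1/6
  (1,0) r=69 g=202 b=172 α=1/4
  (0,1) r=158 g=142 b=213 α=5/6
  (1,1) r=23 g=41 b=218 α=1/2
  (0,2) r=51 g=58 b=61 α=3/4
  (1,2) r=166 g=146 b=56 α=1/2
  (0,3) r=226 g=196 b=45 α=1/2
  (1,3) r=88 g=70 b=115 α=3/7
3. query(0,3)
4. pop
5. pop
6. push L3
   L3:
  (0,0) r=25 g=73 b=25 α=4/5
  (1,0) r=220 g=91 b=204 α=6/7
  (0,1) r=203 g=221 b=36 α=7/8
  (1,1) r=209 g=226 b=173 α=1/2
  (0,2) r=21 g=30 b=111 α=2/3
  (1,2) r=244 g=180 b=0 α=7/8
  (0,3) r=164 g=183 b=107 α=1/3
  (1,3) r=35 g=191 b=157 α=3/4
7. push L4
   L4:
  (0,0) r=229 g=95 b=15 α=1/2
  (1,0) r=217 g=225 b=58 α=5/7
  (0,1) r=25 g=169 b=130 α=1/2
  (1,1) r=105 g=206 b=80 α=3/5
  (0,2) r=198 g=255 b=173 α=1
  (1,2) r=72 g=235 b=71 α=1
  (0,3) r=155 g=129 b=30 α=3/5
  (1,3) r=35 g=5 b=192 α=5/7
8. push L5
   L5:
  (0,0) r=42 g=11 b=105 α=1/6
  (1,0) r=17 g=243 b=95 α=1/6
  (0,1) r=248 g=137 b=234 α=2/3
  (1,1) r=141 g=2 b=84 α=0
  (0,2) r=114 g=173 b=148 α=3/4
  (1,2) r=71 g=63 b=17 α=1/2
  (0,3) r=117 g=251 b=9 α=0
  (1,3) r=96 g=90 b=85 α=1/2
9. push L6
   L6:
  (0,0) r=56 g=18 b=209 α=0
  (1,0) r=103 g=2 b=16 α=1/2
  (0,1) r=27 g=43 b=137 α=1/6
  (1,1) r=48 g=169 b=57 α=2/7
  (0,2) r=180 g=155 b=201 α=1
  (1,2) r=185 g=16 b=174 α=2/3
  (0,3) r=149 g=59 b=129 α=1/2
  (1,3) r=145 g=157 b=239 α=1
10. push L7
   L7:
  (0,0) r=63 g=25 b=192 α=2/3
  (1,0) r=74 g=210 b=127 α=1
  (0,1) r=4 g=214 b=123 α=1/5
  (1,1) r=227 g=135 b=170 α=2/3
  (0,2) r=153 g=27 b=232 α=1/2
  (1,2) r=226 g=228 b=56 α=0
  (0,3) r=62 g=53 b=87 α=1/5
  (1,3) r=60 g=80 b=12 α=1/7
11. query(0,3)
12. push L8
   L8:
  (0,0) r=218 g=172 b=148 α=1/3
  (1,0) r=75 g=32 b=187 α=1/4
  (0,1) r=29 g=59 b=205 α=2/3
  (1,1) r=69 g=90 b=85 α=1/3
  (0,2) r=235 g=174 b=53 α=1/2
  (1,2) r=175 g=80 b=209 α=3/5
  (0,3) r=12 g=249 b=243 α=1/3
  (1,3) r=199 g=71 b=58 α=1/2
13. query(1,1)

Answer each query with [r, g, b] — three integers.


(0,3) stack=L1,L2; from [0,0,0]:
L1 α=1/2: [35/2, 64, 231/2]
L2 α=1/2: [487/4, 130, 321/4]
→ [122, 130, 80]

at x=0,y=3 over L3,L4,L5,L6,L7:
after L3 α=1/3: [164/3, 61, 107/3]
after L4 α=3/5: [1723/15, 509/5, 484/15]
after L5 α=0: [1723/15, 509/5, 484/15]
after L6 α=1/2: [1979/15, 402/5, 2419/30]
after L7 α=1/5: [8846/75, 1873/25, 6143/75]
= [118, 75, 82]

query (1,1) [L3,L4,L5,L6,L7,L8] — begin 0,0,0
L3 α=1/2: [209/2, 113, 173/2]
L4 α=3/5: [524/5, 844/5, 413/5]
L5 α=0: [524/5, 844/5, 413/5]
L6 α=2/7: [620/7, 1182/7, 527/7]
L7 α=2/3: [1266/7, 1024/7, 969/7]
L8 α=1/3: [1005/7, 2678/21, 2533/21]
rounded: [144, 128, 121]


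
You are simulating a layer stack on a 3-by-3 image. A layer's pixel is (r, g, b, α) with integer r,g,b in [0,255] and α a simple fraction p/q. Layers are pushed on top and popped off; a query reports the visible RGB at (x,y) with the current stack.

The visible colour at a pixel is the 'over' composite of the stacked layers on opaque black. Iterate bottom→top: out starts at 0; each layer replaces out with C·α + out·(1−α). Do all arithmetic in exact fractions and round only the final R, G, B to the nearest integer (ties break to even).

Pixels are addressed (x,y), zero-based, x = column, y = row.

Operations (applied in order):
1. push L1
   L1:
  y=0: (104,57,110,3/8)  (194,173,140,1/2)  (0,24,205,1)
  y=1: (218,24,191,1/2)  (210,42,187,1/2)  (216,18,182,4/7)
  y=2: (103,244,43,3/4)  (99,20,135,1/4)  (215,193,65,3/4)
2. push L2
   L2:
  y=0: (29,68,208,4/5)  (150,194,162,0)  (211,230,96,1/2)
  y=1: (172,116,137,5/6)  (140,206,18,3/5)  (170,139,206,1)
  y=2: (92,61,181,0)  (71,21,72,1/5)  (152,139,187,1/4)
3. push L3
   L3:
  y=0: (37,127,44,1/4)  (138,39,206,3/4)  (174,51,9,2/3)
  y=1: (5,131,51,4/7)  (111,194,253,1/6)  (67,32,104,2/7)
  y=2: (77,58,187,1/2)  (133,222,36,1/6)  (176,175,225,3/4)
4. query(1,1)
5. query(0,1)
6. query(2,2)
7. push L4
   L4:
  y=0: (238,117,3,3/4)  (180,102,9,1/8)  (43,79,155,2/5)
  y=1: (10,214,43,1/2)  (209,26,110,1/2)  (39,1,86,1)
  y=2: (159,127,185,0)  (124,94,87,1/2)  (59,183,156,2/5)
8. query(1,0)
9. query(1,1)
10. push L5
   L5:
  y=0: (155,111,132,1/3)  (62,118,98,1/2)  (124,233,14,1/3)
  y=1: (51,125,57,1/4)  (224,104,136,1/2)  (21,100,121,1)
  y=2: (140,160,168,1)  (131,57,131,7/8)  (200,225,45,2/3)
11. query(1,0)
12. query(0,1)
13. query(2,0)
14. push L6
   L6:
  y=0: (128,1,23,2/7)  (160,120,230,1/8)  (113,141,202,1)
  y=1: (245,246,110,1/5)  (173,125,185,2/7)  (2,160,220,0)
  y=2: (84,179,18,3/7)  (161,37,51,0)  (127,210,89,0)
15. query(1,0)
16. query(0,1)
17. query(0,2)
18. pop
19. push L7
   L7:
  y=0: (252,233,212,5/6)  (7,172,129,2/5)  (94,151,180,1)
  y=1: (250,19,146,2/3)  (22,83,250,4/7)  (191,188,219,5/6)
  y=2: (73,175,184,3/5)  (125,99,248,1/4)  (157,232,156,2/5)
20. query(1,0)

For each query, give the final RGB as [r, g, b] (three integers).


(1,1) stack=L1,L2,L3; from [0,0,0]:
L1 α=1/2: [105, 21, 187/2]
L2 α=3/5: [126, 132, 241/5]
L3 α=1/6: [247/2, 427/3, 247/3]
rounded: [124, 142, 82]

at x=0,y=1 over L1,L2,L3:
+L1 (α=1/2) → [109, 12, 191/2]
+L2 (α=5/6) → [323/2, 296/3, 1561/12]
+L3 (α=4/7) → [1009/14, 820/7, 2377/28]
rounded: [72, 117, 85]

query (2,2) [L1,L2,L3] — begin 0,0,0
after L1 α=3/4: [645/4, 579/4, 195/4]
after L2 α=1/4: [2543/16, 2293/16, 1333/16]
after L3 α=3/4: [10991/64, 10693/64, 12133/64]
rounded: [172, 167, 190]

at x=1,y=0 over L1,L2,L3,L4:
L1 α=1/2: [97, 173/2, 70]
L2 α=0: [97, 173/2, 70]
L3 α=3/4: [511/4, 407/8, 172]
L4 α=1/8: [4297/32, 3665/64, 1213/8]
= [134, 57, 152]

(1,1) stack=L1,L2,L3,L4; from [0,0,0]:
L1 α=1/2: [105, 21, 187/2]
L2 α=3/5: [126, 132, 241/5]
L3 α=1/6: [247/2, 427/3, 247/3]
L4 α=1/2: [665/4, 505/6, 577/6]
→ [166, 84, 96]

query (1,0) [L1,L2,L3,L4,L5] — begin 0,0,0
+L1 (α=1/2) → [97, 173/2, 70]
+L2 (α=0) → [97, 173/2, 70]
+L3 (α=3/4) → [511/4, 407/8, 172]
+L4 (α=1/8) → [4297/32, 3665/64, 1213/8]
+L5 (α=1/2) → [6281/64, 11217/128, 1997/16]
rounded: [98, 88, 125]

at x=0,y=1 over L1,L2,L3,L4,L5:
+L1 (α=1/2) → [109, 12, 191/2]
+L2 (α=5/6) → [323/2, 296/3, 1561/12]
+L3 (α=4/7) → [1009/14, 820/7, 2377/28]
+L4 (α=1/2) → [1149/28, 1159/7, 3581/56]
+L5 (α=1/4) → [4875/112, 1088/7, 13935/224]
→ [44, 155, 62]

(2,0) stack=L1,L2,L3,L4,L5; from [0,0,0]:
L1 α=1: [0, 24, 205]
L2 α=1/2: [211/2, 127, 301/2]
L3 α=2/3: [907/6, 229/3, 337/6]
L4 α=2/5: [1079/10, 387/5, 957/10]
L5 α=1/3: [1699/15, 1939/15, 1027/15]
= [113, 129, 68]

(1,0) stack=L1,L2,L3,L4,L5,L6; from [0,0,0]:
L1 α=1/2: [97, 173/2, 70]
L2 α=0: [97, 173/2, 70]
L3 α=3/4: [511/4, 407/8, 172]
L4 α=1/8: [4297/32, 3665/64, 1213/8]
L5 α=1/2: [6281/64, 11217/128, 1997/16]
L6 α=1/8: [54207/512, 93879/1024, 17659/128]
→ [106, 92, 138]

query (0,1) [L1,L2,L3,L4,L5,L6] — begin 0,0,0
L1 α=1/2: [109, 12, 191/2]
L2 α=5/6: [323/2, 296/3, 1561/12]
L3 α=4/7: [1009/14, 820/7, 2377/28]
L4 α=1/2: [1149/28, 1159/7, 3581/56]
L5 α=1/4: [4875/112, 1088/7, 13935/224]
L6 α=1/5: [2347/28, 6074/35, 4019/56]
= [84, 174, 72]

query (0,2) [L1,L2,L3,L4,L5,L6] — begin 0,0,0
L1 α=3/4: [309/4, 183, 129/4]
L2 α=0: [309/4, 183, 129/4]
L3 α=1/2: [617/8, 241/2, 877/8]
L4 α=0: [617/8, 241/2, 877/8]
L5 α=1: [140, 160, 168]
L6 α=3/7: [116, 1177/7, 726/7]
→ [116, 168, 104]

at x=1,y=0 over L1,L2,L3,L4,L5,L7:
after L1 α=1/2: [97, 173/2, 70]
after L2 α=0: [97, 173/2, 70]
after L3 α=3/4: [511/4, 407/8, 172]
after L4 α=1/8: [4297/32, 3665/64, 1213/8]
after L5 α=1/2: [6281/64, 11217/128, 1997/16]
after L7 α=2/5: [19739/320, 77683/640, 10119/80]
= [62, 121, 126]
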